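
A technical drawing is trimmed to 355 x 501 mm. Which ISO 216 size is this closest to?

Aspect ratio 501/355 ≈ 1.411 — close to the ISO √2 ≈ 1.414.
In the B-series (B0 = 1000 × 1414 mm): B3 = 353 × 500 mm.
Off by 3 mm total — nearest standard size.

B3 (353 × 500 mm)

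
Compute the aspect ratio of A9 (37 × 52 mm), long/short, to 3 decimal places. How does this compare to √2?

1.405

52 / 37 = 1.405
ISO 216 targets √2 ≈ 1.414; the -0.009 deviation is from mm rounding.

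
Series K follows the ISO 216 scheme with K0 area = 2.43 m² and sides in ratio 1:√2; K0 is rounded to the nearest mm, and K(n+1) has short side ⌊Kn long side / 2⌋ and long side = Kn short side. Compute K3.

463 × 655 mm

Let K0's short side be w mm. w · w√2 = 2.43 m² = 2,430,000 mm², so w ≈ 1310.8 mm and w√2 ≈ 1853.8 mm → K0 = 1311 × 1854 mm.
K1: ⌊1854/2⌋ × 1311 = 927 × 1311 mm
K2: ⌊1311/2⌋ × 927 = 655 × 927 mm
K3: ⌊927/2⌋ × 655 = 463 × 655 mm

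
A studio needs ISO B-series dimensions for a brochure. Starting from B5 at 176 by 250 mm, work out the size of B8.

B6: ⌊250/2⌋ × 176 = 125 × 176 mm
B7: ⌊176/2⌋ × 125 = 88 × 125 mm
B8: ⌊125/2⌋ × 88 = 62 × 88 mm

62 × 88 mm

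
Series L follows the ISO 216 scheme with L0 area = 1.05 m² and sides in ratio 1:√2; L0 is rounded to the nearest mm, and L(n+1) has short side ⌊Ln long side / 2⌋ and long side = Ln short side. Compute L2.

Let L0's short side be w mm. w · w√2 = 1.05 m² = 1,050,000 mm², so w ≈ 861.7 mm and w√2 ≈ 1218.6 mm → L0 = 862 × 1219 mm.
L1: ⌊1219/2⌋ × 862 = 609 × 862 mm
L2: ⌊862/2⌋ × 609 = 431 × 609 mm

431 × 609 mm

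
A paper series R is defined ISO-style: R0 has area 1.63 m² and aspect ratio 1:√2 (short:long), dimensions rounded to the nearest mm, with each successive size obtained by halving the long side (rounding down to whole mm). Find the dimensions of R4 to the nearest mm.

268 × 379 mm

Let R0's short side be w mm. w · w√2 = 1.63 m² = 1,630,000 mm², so w ≈ 1073.6 mm and w√2 ≈ 1518.3 mm → R0 = 1074 × 1518 mm.
R1: ⌊1518/2⌋ × 1074 = 759 × 1074 mm
R2: ⌊1074/2⌋ × 759 = 537 × 759 mm
R3: ⌊759/2⌋ × 537 = 379 × 537 mm
R4: ⌊537/2⌋ × 379 = 268 × 379 mm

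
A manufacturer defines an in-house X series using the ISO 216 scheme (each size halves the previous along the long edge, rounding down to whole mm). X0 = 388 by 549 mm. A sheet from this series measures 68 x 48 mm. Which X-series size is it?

X0: 388 × 549 mm
X1: 274 × 388 mm
X2: 194 × 274 mm
X3: 137 × 194 mm
X4: 97 × 137 mm
X5: 68 × 97 mm
X6: 48 × 68 mm
X7: 34 × 48 mm
→ matches X6.

X6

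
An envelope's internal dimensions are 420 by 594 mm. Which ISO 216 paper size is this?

A2 (420 × 594 mm)

Aspect ratio 594/420 ≈ 1.414 — close to the ISO √2 ≈ 1.414.
In the A-series (A0 area = 1 m²): A2 = 420 × 594 mm.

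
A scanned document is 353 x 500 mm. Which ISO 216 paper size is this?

B3 (353 × 500 mm)

Aspect ratio 500/353 ≈ 1.416 — close to the ISO √2 ≈ 1.414.
In the B-series (B0 = 1000 × 1414 mm): B3 = 353 × 500 mm.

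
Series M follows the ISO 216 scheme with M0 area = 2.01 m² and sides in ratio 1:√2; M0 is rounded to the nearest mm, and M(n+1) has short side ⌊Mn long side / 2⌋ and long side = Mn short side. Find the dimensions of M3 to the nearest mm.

Let M0's short side be w mm. w · w√2 = 2.01 m² = 2,010,000 mm², so w ≈ 1192.2 mm and w√2 ≈ 1686.0 mm → M0 = 1192 × 1686 mm.
M1: ⌊1686/2⌋ × 1192 = 843 × 1192 mm
M2: ⌊1192/2⌋ × 843 = 596 × 843 mm
M3: ⌊843/2⌋ × 596 = 421 × 596 mm

421 × 596 mm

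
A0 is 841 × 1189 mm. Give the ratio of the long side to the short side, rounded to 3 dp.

1189 / 841 = 1.414
Matches √2 ≈ 1.414 — the ISO 216 defining ratio.

1.414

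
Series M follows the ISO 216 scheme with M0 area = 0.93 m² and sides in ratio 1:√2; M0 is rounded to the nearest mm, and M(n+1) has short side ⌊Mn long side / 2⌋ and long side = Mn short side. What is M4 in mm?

202 × 286 mm

Let M0's short side be w mm. w · w√2 = 0.93 m² = 930,000 mm², so w ≈ 810.9 mm and w√2 ≈ 1146.8 mm → M0 = 811 × 1147 mm.
M1: ⌊1147/2⌋ × 811 = 573 × 811 mm
M2: ⌊811/2⌋ × 573 = 405 × 573 mm
M3: ⌊573/2⌋ × 405 = 286 × 405 mm
M4: ⌊405/2⌋ × 286 = 202 × 286 mm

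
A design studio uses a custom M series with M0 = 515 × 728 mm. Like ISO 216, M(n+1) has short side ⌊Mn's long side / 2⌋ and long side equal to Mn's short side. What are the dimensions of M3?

182 × 257 mm

M1: ⌊728/2⌋ × 515 = 364 × 515 mm
M2: ⌊515/2⌋ × 364 = 257 × 364 mm
M3: ⌊364/2⌋ × 257 = 182 × 257 mm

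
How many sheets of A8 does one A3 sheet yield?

A3 = 297 × 420 mm; A8 = 52 × 74 mm.
Each halving step doubles the count; 5 steps from A3 to A8.
2^5 = 32.

32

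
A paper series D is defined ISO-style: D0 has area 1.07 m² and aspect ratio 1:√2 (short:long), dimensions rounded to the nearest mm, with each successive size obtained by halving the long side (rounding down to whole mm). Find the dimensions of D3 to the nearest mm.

Let D0's short side be w mm. w · w√2 = 1.07 m² = 1,070,000 mm², so w ≈ 869.8 mm and w√2 ≈ 1230.1 mm → D0 = 870 × 1230 mm.
D1: ⌊1230/2⌋ × 870 = 615 × 870 mm
D2: ⌊870/2⌋ × 615 = 435 × 615 mm
D3: ⌊615/2⌋ × 435 = 307 × 435 mm

307 × 435 mm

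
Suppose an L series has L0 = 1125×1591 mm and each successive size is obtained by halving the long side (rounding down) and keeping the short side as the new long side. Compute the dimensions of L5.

L1: ⌊1591/2⌋ × 1125 = 795 × 1125 mm
L2: ⌊1125/2⌋ × 795 = 562 × 795 mm
L3: ⌊795/2⌋ × 562 = 397 × 562 mm
L4: ⌊562/2⌋ × 397 = 281 × 397 mm
L5: ⌊397/2⌋ × 281 = 198 × 281 mm

198 × 281 mm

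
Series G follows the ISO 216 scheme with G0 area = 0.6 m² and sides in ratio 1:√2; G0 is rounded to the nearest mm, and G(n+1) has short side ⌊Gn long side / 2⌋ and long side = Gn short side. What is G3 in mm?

Let G0's short side be w mm. w · w√2 = 0.6 m² = 600,000 mm², so w ≈ 651.4 mm and w√2 ≈ 921.2 mm → G0 = 651 × 921 mm.
G1: ⌊921/2⌋ × 651 = 460 × 651 mm
G2: ⌊651/2⌋ × 460 = 325 × 460 mm
G3: ⌊460/2⌋ × 325 = 230 × 325 mm

230 × 325 mm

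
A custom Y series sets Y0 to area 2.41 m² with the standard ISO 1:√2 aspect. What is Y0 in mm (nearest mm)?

1305 × 1846 mm

Let the short side be w mm. Then w · w√2 = 2.41 m² = 2,410,000 mm².
w² = 2,410,000/√2, so w ≈ 1305.4 mm; long side = w√2 ≈ 1846.1 mm.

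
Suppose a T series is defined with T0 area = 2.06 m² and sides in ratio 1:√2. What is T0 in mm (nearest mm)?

Let the short side be w mm. Then w · w√2 = 2.06 m² = 2,060,000 mm².
w² = 2,060,000/√2, so w ≈ 1206.9 mm; long side = w√2 ≈ 1706.8 mm.

1207 × 1707 mm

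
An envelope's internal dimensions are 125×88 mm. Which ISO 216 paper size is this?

B7 (88 × 125 mm)

Aspect ratio 125/88 ≈ 1.420 — close to the ISO √2 ≈ 1.414.
In the B-series (B0 = 1000 × 1414 mm): B7 = 88 × 125 mm.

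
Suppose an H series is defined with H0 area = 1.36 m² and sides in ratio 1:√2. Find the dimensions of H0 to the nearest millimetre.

Let the short side be w mm. Then w · w√2 = 1.36 m² = 1,360,000 mm².
w² = 1,360,000/√2, so w ≈ 980.6 mm; long side = w√2 ≈ 1386.8 mm.

981 × 1387 mm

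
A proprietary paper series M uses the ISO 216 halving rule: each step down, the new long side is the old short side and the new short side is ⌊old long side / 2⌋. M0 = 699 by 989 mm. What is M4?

M1 = 494 × 699 mm (from M0 by 1 halving).
M2: ⌊699/2⌋ × 494 = 349 × 494 mm
M3: ⌊494/2⌋ × 349 = 247 × 349 mm
M4: ⌊349/2⌋ × 247 = 174 × 247 mm

174 × 247 mm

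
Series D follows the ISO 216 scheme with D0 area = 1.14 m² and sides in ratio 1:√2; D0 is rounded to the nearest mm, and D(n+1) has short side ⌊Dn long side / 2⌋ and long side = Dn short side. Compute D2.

449 × 635 mm

Let D0's short side be w mm. w · w√2 = 1.14 m² = 1,140,000 mm², so w ≈ 897.8 mm and w√2 ≈ 1269.7 mm → D0 = 898 × 1270 mm.
D1: ⌊1270/2⌋ × 898 = 635 × 898 mm
D2: ⌊898/2⌋ × 635 = 449 × 635 mm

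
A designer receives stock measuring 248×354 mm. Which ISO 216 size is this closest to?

B4 (250 × 353 mm)

Aspect ratio 354/248 ≈ 1.427 — close to the ISO √2 ≈ 1.414.
In the B-series (B0 = 1000 × 1414 mm): B4 = 250 × 353 mm.
Off by 3 mm total — nearest standard size.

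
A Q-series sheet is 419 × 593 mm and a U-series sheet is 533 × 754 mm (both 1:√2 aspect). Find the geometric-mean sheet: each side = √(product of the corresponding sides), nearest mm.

Short side: √(419 · 533) = √223327 ≈ 472.6 → 473 mm
Long side: √(593 · 754) = √447122 ≈ 668.7 → 669 mm

473 × 669 mm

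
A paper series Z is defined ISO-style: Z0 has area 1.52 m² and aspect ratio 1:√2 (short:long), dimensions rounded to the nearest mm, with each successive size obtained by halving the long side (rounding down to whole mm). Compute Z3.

Let Z0's short side be w mm. w · w√2 = 1.52 m² = 1,520,000 mm², so w ≈ 1036.7 mm and w√2 ≈ 1466.2 mm → Z0 = 1037 × 1466 mm.
Z1: ⌊1466/2⌋ × 1037 = 733 × 1037 mm
Z2: ⌊1037/2⌋ × 733 = 518 × 733 mm
Z3: ⌊733/2⌋ × 518 = 366 × 518 mm

366 × 518 mm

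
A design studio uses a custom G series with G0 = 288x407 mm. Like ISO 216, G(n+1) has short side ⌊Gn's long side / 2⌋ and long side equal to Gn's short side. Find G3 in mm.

101 × 144 mm

G1: ⌊407/2⌋ × 288 = 203 × 288 mm
G2: ⌊288/2⌋ × 203 = 144 × 203 mm
G3: ⌊203/2⌋ × 144 = 101 × 144 mm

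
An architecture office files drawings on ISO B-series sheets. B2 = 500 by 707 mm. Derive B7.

88 × 125 mm

B3: ⌊707/2⌋ × 500 = 353 × 500 mm
B4: ⌊500/2⌋ × 353 = 250 × 353 mm
B5: ⌊353/2⌋ × 250 = 176 × 250 mm
B6: ⌊250/2⌋ × 176 = 125 × 176 mm
B7: ⌊176/2⌋ × 125 = 88 × 125 mm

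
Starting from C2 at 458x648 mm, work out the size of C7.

C3: ⌊648/2⌋ × 458 = 324 × 458 mm
C4: ⌊458/2⌋ × 324 = 229 × 324 mm
C5: ⌊324/2⌋ × 229 = 162 × 229 mm
C6: ⌊229/2⌋ × 162 = 114 × 162 mm
C7: ⌊162/2⌋ × 114 = 81 × 114 mm

81 × 114 mm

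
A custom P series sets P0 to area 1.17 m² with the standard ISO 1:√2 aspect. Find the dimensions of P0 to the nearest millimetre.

910 × 1286 mm

Let the short side be w mm. Then w · w√2 = 1.17 m² = 1,170,000 mm².
w² = 1,170,000/√2, so w ≈ 909.6 mm; long side = w√2 ≈ 1286.3 mm.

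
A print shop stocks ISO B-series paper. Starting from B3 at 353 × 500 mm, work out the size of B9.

44 × 62 mm

B4: ⌊500/2⌋ × 353 = 250 × 353 mm
B5: ⌊353/2⌋ × 250 = 176 × 250 mm
B6: ⌊250/2⌋ × 176 = 125 × 176 mm
B7: ⌊176/2⌋ × 125 = 88 × 125 mm
B8: ⌊125/2⌋ × 88 = 62 × 88 mm
B9: ⌊88/2⌋ × 62 = 44 × 62 mm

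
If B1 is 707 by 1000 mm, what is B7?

88 × 125 mm

B2: ⌊1000/2⌋ × 707 = 500 × 707 mm
B3: ⌊707/2⌋ × 500 = 353 × 500 mm
B4: ⌊500/2⌋ × 353 = 250 × 353 mm
B5: ⌊353/2⌋ × 250 = 176 × 250 mm
B6: ⌊250/2⌋ × 176 = 125 × 176 mm
B7: ⌊176/2⌋ × 125 = 88 × 125 mm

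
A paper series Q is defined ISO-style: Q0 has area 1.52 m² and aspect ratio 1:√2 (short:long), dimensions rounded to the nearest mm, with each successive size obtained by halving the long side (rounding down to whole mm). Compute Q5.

Let Q0's short side be w mm. w · w√2 = 1.52 m² = 1,520,000 mm², so w ≈ 1036.7 mm and w√2 ≈ 1466.2 mm → Q0 = 1037 × 1466 mm.
Q1: ⌊1466/2⌋ × 1037 = 733 × 1037 mm
Q2: ⌊1037/2⌋ × 733 = 518 × 733 mm
Q3: ⌊733/2⌋ × 518 = 366 × 518 mm
Q4: ⌊518/2⌋ × 366 = 259 × 366 mm
Q5: ⌊366/2⌋ × 259 = 183 × 259 mm

183 × 259 mm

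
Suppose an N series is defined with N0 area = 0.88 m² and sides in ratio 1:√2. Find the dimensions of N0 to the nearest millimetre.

Let the short side be w mm. Then w · w√2 = 0.88 m² = 880,000 mm².
w² = 880,000/√2, so w ≈ 788.8 mm; long side = w√2 ≈ 1115.6 mm.

789 × 1116 mm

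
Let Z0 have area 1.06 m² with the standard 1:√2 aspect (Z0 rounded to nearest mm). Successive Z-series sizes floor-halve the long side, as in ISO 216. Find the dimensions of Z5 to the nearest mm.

Let Z0's short side be w mm. w · w√2 = 1.06 m² = 1,060,000 mm², so w ≈ 865.8 mm and w√2 ≈ 1224.4 mm → Z0 = 866 × 1224 mm.
Z1: ⌊1224/2⌋ × 866 = 612 × 866 mm
Z2: ⌊866/2⌋ × 612 = 433 × 612 mm
Z3: ⌊612/2⌋ × 433 = 306 × 433 mm
Z4: ⌊433/2⌋ × 306 = 216 × 306 mm
Z5: ⌊306/2⌋ × 216 = 153 × 216 mm

153 × 216 mm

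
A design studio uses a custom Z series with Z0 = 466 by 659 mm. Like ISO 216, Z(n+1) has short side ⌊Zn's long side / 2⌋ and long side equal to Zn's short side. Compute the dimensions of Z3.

Z1: ⌊659/2⌋ × 466 = 329 × 466 mm
Z2: ⌊466/2⌋ × 329 = 233 × 329 mm
Z3: ⌊329/2⌋ × 233 = 164 × 233 mm

164 × 233 mm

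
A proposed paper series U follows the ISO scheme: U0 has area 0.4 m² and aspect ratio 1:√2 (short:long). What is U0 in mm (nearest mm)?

Let the short side be w mm. Then w · w√2 = 0.4 m² = 400,000 mm².
w² = 400,000/√2, so w ≈ 531.8 mm; long side = w√2 ≈ 752.1 mm.

532 × 752 mm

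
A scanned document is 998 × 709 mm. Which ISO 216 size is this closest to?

Aspect ratio 998/709 ≈ 1.408 — close to the ISO √2 ≈ 1.414.
In the B-series (B0 = 1000 × 1414 mm): B1 = 707 × 1000 mm.
Off by 4 mm total — nearest standard size.

B1 (707 × 1000 mm)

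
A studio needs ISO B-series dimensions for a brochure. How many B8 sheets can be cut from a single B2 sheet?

64

B2 = 500 × 707 mm; B8 = 62 × 88 mm.
Each halving step doubles the count; 6 steps from B2 to B8.
2^6 = 64.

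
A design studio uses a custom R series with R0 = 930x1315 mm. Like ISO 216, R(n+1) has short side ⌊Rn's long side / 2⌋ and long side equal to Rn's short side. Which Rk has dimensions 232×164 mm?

R0: 930 × 1315 mm
R1: 657 × 930 mm
R2: 465 × 657 mm
R3: 328 × 465 mm
R4: 232 × 328 mm
R5: 164 × 232 mm
R6: 116 × 164 mm
→ matches R5.

R5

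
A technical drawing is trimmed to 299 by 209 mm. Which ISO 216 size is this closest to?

A4 (210 × 297 mm)

Aspect ratio 299/209 ≈ 1.431 (ISO target is √2 ≈ 1.414).
In the A-series (A0 area = 1 m²): A4 = 210 × 297 mm.
Off by 3 mm total — nearest standard size.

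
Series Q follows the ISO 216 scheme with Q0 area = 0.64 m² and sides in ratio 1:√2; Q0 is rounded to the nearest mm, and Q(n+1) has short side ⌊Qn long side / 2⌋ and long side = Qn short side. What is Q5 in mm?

Let Q0's short side be w mm. w · w√2 = 0.64 m² = 640,000 mm², so w ≈ 672.7 mm and w√2 ≈ 951.4 mm → Q0 = 673 × 951 mm.
Q1: ⌊951/2⌋ × 673 = 475 × 673 mm
Q2: ⌊673/2⌋ × 475 = 336 × 475 mm
Q3: ⌊475/2⌋ × 336 = 237 × 336 mm
Q4: ⌊336/2⌋ × 237 = 168 × 237 mm
Q5: ⌊237/2⌋ × 168 = 118 × 168 mm

118 × 168 mm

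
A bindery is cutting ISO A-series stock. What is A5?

148 × 210 mm

A0 = 841 × 1189 mm (A0 has area 1 m², aspect 1:√2).
A1: ⌊1189/2⌋ × 841 = 594 × 841 mm
A2: ⌊841/2⌋ × 594 = 420 × 594 mm
A3: ⌊594/2⌋ × 420 = 297 × 420 mm
A4: ⌊420/2⌋ × 297 = 210 × 297 mm
A5: ⌊297/2⌋ × 210 = 148 × 210 mm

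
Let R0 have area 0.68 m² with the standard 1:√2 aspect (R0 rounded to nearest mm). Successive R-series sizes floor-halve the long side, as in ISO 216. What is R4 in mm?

Let R0's short side be w mm. w · w√2 = 0.68 m² = 680,000 mm², so w ≈ 693.4 mm and w√2 ≈ 980.6 mm → R0 = 693 × 981 mm.
R1: ⌊981/2⌋ × 693 = 490 × 693 mm
R2: ⌊693/2⌋ × 490 = 346 × 490 mm
R3: ⌊490/2⌋ × 346 = 245 × 346 mm
R4: ⌊346/2⌋ × 245 = 173 × 245 mm

173 × 245 mm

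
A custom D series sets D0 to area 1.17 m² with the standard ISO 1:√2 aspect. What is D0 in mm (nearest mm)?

Let the short side be w mm. Then w · w√2 = 1.17 m² = 1,170,000 mm².
w² = 1,170,000/√2, so w ≈ 909.6 mm; long side = w√2 ≈ 1286.3 mm.

910 × 1286 mm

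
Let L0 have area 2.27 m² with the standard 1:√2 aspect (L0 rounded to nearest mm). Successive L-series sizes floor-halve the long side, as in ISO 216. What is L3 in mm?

Let L0's short side be w mm. w · w√2 = 2.27 m² = 2,270,000 mm², so w ≈ 1266.9 mm and w√2 ≈ 1791.7 mm → L0 = 1267 × 1792 mm.
L1: ⌊1792/2⌋ × 1267 = 896 × 1267 mm
L2: ⌊1267/2⌋ × 896 = 633 × 896 mm
L3: ⌊896/2⌋ × 633 = 448 × 633 mm

448 × 633 mm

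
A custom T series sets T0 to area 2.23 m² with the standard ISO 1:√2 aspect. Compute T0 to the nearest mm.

Let the short side be w mm. Then w · w√2 = 2.23 m² = 2,230,000 mm².
w² = 2,230,000/√2, so w ≈ 1255.7 mm; long side = w√2 ≈ 1775.9 mm.

1256 × 1776 mm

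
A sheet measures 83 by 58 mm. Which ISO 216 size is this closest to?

C8 (57 × 81 mm)

Aspect ratio 83/58 ≈ 1.431 (ISO target is √2 ≈ 1.414).
In the C-series (envelope sizes, between A and B): C8 = 57 × 81 mm.
Off by 3 mm total — nearest standard size.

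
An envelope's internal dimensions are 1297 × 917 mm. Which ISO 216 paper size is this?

Aspect ratio 1297/917 ≈ 1.414 — close to the ISO √2 ≈ 1.414.
In the C-series (envelope sizes, between A and B): C0 = 917 × 1297 mm.

C0 (917 × 1297 mm)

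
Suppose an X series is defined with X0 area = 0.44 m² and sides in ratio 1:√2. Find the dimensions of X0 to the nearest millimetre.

Let the short side be w mm. Then w · w√2 = 0.44 m² = 440,000 mm².
w² = 440,000/√2, so w ≈ 557.8 mm; long side = w√2 ≈ 788.8 mm.

558 × 789 mm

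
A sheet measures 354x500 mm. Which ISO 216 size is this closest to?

Aspect ratio 500/354 ≈ 1.412 — close to the ISO √2 ≈ 1.414.
In the B-series (B0 = 1000 × 1414 mm): B3 = 353 × 500 mm.
Off by 1 mm total — nearest standard size.

B3 (353 × 500 mm)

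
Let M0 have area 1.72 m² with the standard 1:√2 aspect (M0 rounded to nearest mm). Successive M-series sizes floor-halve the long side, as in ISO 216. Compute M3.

390 × 551 mm

Let M0's short side be w mm. w · w√2 = 1.72 m² = 1,720,000 mm², so w ≈ 1102.8 mm and w√2 ≈ 1559.6 mm → M0 = 1103 × 1560 mm.
M1: ⌊1560/2⌋ × 1103 = 780 × 1103 mm
M2: ⌊1103/2⌋ × 780 = 551 × 780 mm
M3: ⌊780/2⌋ × 551 = 390 × 551 mm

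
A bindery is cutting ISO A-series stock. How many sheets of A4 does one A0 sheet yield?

A0 = 841 × 1189 mm; A4 = 210 × 297 mm.
Each halving step doubles the count; 4 steps from A0 to A4.
2^4 = 16.

16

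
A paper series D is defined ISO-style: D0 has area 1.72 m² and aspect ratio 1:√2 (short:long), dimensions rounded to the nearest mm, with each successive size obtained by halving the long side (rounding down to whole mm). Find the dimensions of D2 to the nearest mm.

Let D0's short side be w mm. w · w√2 = 1.72 m² = 1,720,000 mm², so w ≈ 1102.8 mm and w√2 ≈ 1559.6 mm → D0 = 1103 × 1560 mm.
D1: ⌊1560/2⌋ × 1103 = 780 × 1103 mm
D2: ⌊1103/2⌋ × 780 = 551 × 780 mm

551 × 780 mm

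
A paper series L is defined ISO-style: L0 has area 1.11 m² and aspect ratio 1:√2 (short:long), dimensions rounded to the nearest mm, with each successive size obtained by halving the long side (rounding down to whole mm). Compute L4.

Let L0's short side be w mm. w · w√2 = 1.11 m² = 1,110,000 mm², so w ≈ 885.9 mm and w√2 ≈ 1252.9 mm → L0 = 886 × 1253 mm.
L1: ⌊1253/2⌋ × 886 = 626 × 886 mm
L2: ⌊886/2⌋ × 626 = 443 × 626 mm
L3: ⌊626/2⌋ × 443 = 313 × 443 mm
L4: ⌊443/2⌋ × 313 = 221 × 313 mm

221 × 313 mm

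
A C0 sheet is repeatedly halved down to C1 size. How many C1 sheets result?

2

Each ISO step halves the sheet: 1 × C0 → 2 × C1
From C0 to C1 is 1 halving step: 2^1 = 2.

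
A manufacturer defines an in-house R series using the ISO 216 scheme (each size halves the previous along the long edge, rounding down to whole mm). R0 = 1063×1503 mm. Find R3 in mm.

375 × 531 mm

R1: ⌊1503/2⌋ × 1063 = 751 × 1063 mm
R2: ⌊1063/2⌋ × 751 = 531 × 751 mm
R3: ⌊751/2⌋ × 531 = 375 × 531 mm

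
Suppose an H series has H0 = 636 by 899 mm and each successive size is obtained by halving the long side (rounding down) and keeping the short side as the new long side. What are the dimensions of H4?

H1: ⌊899/2⌋ × 636 = 449 × 636 mm
H2: ⌊636/2⌋ × 449 = 318 × 449 mm
H3: ⌊449/2⌋ × 318 = 224 × 318 mm
H4: ⌊318/2⌋ × 224 = 159 × 224 mm

159 × 224 mm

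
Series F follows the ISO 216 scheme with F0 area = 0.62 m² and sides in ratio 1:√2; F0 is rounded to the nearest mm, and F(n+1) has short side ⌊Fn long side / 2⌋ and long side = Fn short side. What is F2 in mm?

Let F0's short side be w mm. w · w√2 = 0.62 m² = 620,000 mm², so w ≈ 662.1 mm and w√2 ≈ 936.4 mm → F0 = 662 × 936 mm.
F1: ⌊936/2⌋ × 662 = 468 × 662 mm
F2: ⌊662/2⌋ × 468 = 331 × 468 mm

331 × 468 mm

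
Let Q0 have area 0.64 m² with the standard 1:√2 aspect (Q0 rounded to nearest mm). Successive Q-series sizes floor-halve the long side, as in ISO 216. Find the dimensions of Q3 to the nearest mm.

Let Q0's short side be w mm. w · w√2 = 0.64 m² = 640,000 mm², so w ≈ 672.7 mm and w√2 ≈ 951.4 mm → Q0 = 673 × 951 mm.
Q1: ⌊951/2⌋ × 673 = 475 × 673 mm
Q2: ⌊673/2⌋ × 475 = 336 × 475 mm
Q3: ⌊475/2⌋ × 336 = 237 × 336 mm

237 × 336 mm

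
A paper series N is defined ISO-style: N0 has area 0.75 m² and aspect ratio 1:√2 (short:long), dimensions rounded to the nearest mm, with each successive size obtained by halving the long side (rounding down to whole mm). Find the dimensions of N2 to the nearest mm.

364 × 515 mm

Let N0's short side be w mm. w · w√2 = 0.75 m² = 750,000 mm², so w ≈ 728.2 mm and w√2 ≈ 1029.9 mm → N0 = 728 × 1030 mm.
N1: ⌊1030/2⌋ × 728 = 515 × 728 mm
N2: ⌊728/2⌋ × 515 = 364 × 515 mm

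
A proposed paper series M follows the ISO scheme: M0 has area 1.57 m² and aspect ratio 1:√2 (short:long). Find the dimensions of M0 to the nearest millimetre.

1054 × 1490 mm

Let the short side be w mm. Then w · w√2 = 1.57 m² = 1,570,000 mm².
w² = 1,570,000/√2, so w ≈ 1053.6 mm; long side = w√2 ≈ 1490.1 mm.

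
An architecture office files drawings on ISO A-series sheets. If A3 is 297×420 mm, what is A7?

A4: ⌊420/2⌋ × 297 = 210 × 297 mm
A5: ⌊297/2⌋ × 210 = 148 × 210 mm
A6: ⌊210/2⌋ × 148 = 105 × 148 mm
A7: ⌊148/2⌋ × 105 = 74 × 105 mm

74 × 105 mm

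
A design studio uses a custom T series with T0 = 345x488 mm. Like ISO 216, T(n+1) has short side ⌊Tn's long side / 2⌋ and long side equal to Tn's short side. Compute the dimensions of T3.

122 × 172 mm

T1: ⌊488/2⌋ × 345 = 244 × 345 mm
T2: ⌊345/2⌋ × 244 = 172 × 244 mm
T3: ⌊244/2⌋ × 172 = 122 × 172 mm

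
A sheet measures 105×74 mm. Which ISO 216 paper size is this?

Aspect ratio 105/74 ≈ 1.419 — close to the ISO √2 ≈ 1.414.
In the A-series (A0 area = 1 m²): A7 = 74 × 105 mm.

A7 (74 × 105 mm)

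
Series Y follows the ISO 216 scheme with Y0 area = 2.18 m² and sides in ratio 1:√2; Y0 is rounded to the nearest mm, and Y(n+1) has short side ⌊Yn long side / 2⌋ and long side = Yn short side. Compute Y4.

310 × 439 mm

Let Y0's short side be w mm. w · w√2 = 2.18 m² = 2,180,000 mm², so w ≈ 1241.6 mm and w√2 ≈ 1755.8 mm → Y0 = 1242 × 1756 mm.
Y1: ⌊1756/2⌋ × 1242 = 878 × 1242 mm
Y2: ⌊1242/2⌋ × 878 = 621 × 878 mm
Y3: ⌊878/2⌋ × 621 = 439 × 621 mm
Y4: ⌊621/2⌋ × 439 = 310 × 439 mm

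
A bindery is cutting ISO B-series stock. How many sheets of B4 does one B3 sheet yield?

2

Each ISO step halves the sheet: 1 × B3 → 2 × B4
From B3 to B4 is 1 halving step: 2^1 = 2.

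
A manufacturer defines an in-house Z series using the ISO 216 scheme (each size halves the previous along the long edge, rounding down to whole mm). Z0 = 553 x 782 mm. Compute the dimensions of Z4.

Z1: ⌊782/2⌋ × 553 = 391 × 553 mm
Z2: ⌊553/2⌋ × 391 = 276 × 391 mm
Z3: ⌊391/2⌋ × 276 = 195 × 276 mm
Z4: ⌊276/2⌋ × 195 = 138 × 195 mm

138 × 195 mm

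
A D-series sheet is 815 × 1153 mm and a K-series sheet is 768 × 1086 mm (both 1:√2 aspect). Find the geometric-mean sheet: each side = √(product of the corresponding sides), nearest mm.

791 × 1119 mm

Short side: √(815 · 768) = √625920 ≈ 791.2 → 791 mm
Long side: √(1153 · 1086) = √1252158 ≈ 1119.0 → 1119 mm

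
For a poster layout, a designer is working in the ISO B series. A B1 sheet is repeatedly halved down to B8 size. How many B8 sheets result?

128

B1 = 707 × 1000 mm; B8 = 62 × 88 mm.
Each halving step doubles the count; 7 steps from B1 to B8.
2^7 = 128.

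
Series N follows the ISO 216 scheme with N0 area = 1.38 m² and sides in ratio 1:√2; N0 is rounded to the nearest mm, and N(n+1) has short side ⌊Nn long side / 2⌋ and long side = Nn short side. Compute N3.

349 × 494 mm

Let N0's short side be w mm. w · w√2 = 1.38 m² = 1,380,000 mm², so w ≈ 987.8 mm and w√2 ≈ 1397.0 mm → N0 = 988 × 1397 mm.
N1: ⌊1397/2⌋ × 988 = 698 × 988 mm
N2: ⌊988/2⌋ × 698 = 494 × 698 mm
N3: ⌊698/2⌋ × 494 = 349 × 494 mm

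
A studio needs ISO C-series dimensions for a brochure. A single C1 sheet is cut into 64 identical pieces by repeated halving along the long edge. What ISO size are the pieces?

64 = 2^6, so 6 halving steps.
C1 → C2 → … → C7 after 6 steps.

C7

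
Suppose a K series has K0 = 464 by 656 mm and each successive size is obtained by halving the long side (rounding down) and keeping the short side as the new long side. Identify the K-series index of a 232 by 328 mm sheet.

K0: 464 × 656 mm
K1: 328 × 464 mm
K2: 232 × 328 mm
K3: 164 × 232 mm
→ matches K2.

K2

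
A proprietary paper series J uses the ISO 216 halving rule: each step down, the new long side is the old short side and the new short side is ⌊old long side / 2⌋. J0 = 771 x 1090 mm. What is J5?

J1: ⌊1090/2⌋ × 771 = 545 × 771 mm
J2: ⌊771/2⌋ × 545 = 385 × 545 mm
J3: ⌊545/2⌋ × 385 = 272 × 385 mm
J4: ⌊385/2⌋ × 272 = 192 × 272 mm
J5: ⌊272/2⌋ × 192 = 136 × 192 mm

136 × 192 mm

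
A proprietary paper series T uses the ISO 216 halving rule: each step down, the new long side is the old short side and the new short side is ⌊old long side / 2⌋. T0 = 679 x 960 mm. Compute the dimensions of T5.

T1: ⌊960/2⌋ × 679 = 480 × 679 mm
T2: ⌊679/2⌋ × 480 = 339 × 480 mm
T3: ⌊480/2⌋ × 339 = 240 × 339 mm
T4: ⌊339/2⌋ × 240 = 169 × 240 mm
T5: ⌊240/2⌋ × 169 = 120 × 169 mm

120 × 169 mm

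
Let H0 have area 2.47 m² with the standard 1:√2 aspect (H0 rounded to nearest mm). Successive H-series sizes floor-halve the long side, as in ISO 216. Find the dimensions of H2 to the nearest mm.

Let H0's short side be w mm. w · w√2 = 2.47 m² = 2,470,000 mm², so w ≈ 1321.6 mm and w√2 ≈ 1869.0 mm → H0 = 1322 × 1869 mm.
H1: ⌊1869/2⌋ × 1322 = 934 × 1322 mm
H2: ⌊1322/2⌋ × 934 = 661 × 934 mm

661 × 934 mm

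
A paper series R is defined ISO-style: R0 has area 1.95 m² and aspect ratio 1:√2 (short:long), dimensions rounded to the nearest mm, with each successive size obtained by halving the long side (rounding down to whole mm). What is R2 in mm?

587 × 830 mm

Let R0's short side be w mm. w · w√2 = 1.95 m² = 1,950,000 mm², so w ≈ 1174.2 mm and w√2 ≈ 1660.6 mm → R0 = 1174 × 1661 mm.
R1: ⌊1661/2⌋ × 1174 = 830 × 1174 mm
R2: ⌊1174/2⌋ × 830 = 587 × 830 mm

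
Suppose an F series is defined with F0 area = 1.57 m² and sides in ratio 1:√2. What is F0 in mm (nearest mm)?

1054 × 1490 mm

Let the short side be w mm. Then w · w√2 = 1.57 m² = 1,570,000 mm².
w² = 1,570,000/√2, so w ≈ 1053.6 mm; long side = w√2 ≈ 1490.1 mm.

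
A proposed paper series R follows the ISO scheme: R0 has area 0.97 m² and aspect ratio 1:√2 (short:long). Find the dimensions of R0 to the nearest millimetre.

Let the short side be w mm. Then w · w√2 = 0.97 m² = 970,000 mm².
w² = 970,000/√2, so w ≈ 828.2 mm; long side = w√2 ≈ 1171.2 mm.

828 × 1171 mm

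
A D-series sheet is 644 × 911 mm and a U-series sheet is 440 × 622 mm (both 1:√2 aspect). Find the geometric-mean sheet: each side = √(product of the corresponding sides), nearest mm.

532 × 753 mm

Short side: √(644 · 440) = √283360 ≈ 532.3 → 532 mm
Long side: √(911 · 622) = √566642 ≈ 752.8 → 753 mm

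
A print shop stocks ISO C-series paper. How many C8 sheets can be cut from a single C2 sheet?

64

C2 = 458 × 648 mm; C8 = 57 × 81 mm.
Each halving step doubles the count; 6 steps from C2 to C8.
2^6 = 64.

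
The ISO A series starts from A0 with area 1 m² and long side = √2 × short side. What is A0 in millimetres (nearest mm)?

841 × 1189 mm

Let the short side be w mm. Then the long side is w√2 and w · w√2 = 10⁶ mm².
w² = 10⁶/√2, so w = 1000 / 2^(1/4) ≈ 840.9 mm; long side = 1000 · 2^(1/4) ≈ 1189.2 mm.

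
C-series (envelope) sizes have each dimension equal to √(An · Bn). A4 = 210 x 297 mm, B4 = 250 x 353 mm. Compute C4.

229 × 324 mm

Short side: √(210 · 250) = √52500 ≈ 229.1 → 229 mm
Long side: √(297 · 353) = √104841 ≈ 323.8 → 324 mm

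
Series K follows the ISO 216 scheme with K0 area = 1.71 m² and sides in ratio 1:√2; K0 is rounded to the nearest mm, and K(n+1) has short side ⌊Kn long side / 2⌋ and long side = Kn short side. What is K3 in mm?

388 × 550 mm

Let K0's short side be w mm. w · w√2 = 1.71 m² = 1,710,000 mm², so w ≈ 1099.6 mm and w√2 ≈ 1555.1 mm → K0 = 1100 × 1555 mm.
K1: ⌊1555/2⌋ × 1100 = 777 × 1100 mm
K2: ⌊1100/2⌋ × 777 = 550 × 777 mm
K3: ⌊777/2⌋ × 550 = 388 × 550 mm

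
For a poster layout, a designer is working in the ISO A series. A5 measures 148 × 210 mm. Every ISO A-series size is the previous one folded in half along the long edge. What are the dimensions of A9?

37 × 52 mm

A6: ⌊210/2⌋ × 148 = 105 × 148 mm
A7: ⌊148/2⌋ × 105 = 74 × 105 mm
A8: ⌊105/2⌋ × 74 = 52 × 74 mm
A9: ⌊74/2⌋ × 52 = 37 × 52 mm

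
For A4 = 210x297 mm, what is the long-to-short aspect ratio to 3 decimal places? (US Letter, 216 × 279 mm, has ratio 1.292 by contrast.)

297 / 210 = 1.414
Matches √2 ≈ 1.414 — the ISO 216 defining ratio.

1.414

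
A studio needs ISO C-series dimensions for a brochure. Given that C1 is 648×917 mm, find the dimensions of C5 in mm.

C2: ⌊917/2⌋ × 648 = 458 × 648 mm
C3: ⌊648/2⌋ × 458 = 324 × 458 mm
C4: ⌊458/2⌋ × 324 = 229 × 324 mm
C5: ⌊324/2⌋ × 229 = 162 × 229 mm

162 × 229 mm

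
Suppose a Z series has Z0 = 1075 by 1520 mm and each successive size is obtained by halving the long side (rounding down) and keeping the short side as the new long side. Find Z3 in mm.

Z1: ⌊1520/2⌋ × 1075 = 760 × 1075 mm
Z2: ⌊1075/2⌋ × 760 = 537 × 760 mm
Z3: ⌊760/2⌋ × 537 = 380 × 537 mm

380 × 537 mm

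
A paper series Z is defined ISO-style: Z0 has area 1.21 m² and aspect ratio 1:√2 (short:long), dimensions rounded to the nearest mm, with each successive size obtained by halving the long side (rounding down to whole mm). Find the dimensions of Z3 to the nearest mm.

327 × 462 mm

Let Z0's short side be w mm. w · w√2 = 1.21 m² = 1,210,000 mm², so w ≈ 925.0 mm and w√2 ≈ 1308.1 mm → Z0 = 925 × 1308 mm.
Z1: ⌊1308/2⌋ × 925 = 654 × 925 mm
Z2: ⌊925/2⌋ × 654 = 462 × 654 mm
Z3: ⌊654/2⌋ × 462 = 327 × 462 mm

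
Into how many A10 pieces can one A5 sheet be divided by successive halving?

A5 = 148 × 210 mm; A10 = 26 × 37 mm.
Each halving step doubles the count; 5 steps from A5 to A10.
2^5 = 32.

32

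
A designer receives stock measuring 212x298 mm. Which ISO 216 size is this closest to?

A4 (210 × 297 mm)

Aspect ratio 298/212 ≈ 1.406 — close to the ISO √2 ≈ 1.414.
In the A-series (A0 area = 1 m²): A4 = 210 × 297 mm.
Off by 3 mm total — nearest standard size.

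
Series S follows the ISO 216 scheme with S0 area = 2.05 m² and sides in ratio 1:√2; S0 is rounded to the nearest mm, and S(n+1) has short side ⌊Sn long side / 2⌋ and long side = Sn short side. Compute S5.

212 × 301 mm

Let S0's short side be w mm. w · w√2 = 2.05 m² = 2,050,000 mm², so w ≈ 1204.0 mm and w√2 ≈ 1702.7 mm → S0 = 1204 × 1703 mm.
S1: ⌊1703/2⌋ × 1204 = 851 × 1204 mm
S2: ⌊1204/2⌋ × 851 = 602 × 851 mm
S3: ⌊851/2⌋ × 602 = 425 × 602 mm
S4: ⌊602/2⌋ × 425 = 301 × 425 mm
S5: ⌊425/2⌋ × 301 = 212 × 301 mm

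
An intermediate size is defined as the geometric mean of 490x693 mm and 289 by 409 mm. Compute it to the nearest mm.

376 × 532 mm

Short side: √(490 · 289) = √141610 ≈ 376.3 → 376 mm
Long side: √(693 · 409) = √283437 ≈ 532.4 → 532 mm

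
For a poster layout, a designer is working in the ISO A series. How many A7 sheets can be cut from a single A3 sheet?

16

Each ISO step halves the sheet: 1 × A3 → 2 × A4 → 4 × A5 → 8 × A6 → …
From A3 to A7 is 4 halving steps: 2^4 = 16.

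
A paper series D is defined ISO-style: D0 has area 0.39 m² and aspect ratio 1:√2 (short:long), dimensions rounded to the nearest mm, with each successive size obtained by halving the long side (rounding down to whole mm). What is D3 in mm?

185 × 262 mm

Let D0's short side be w mm. w · w√2 = 0.39 m² = 390,000 mm², so w ≈ 525.1 mm and w√2 ≈ 742.7 mm → D0 = 525 × 743 mm.
D1: ⌊743/2⌋ × 525 = 371 × 525 mm
D2: ⌊525/2⌋ × 371 = 262 × 371 mm
D3: ⌊371/2⌋ × 262 = 185 × 262 mm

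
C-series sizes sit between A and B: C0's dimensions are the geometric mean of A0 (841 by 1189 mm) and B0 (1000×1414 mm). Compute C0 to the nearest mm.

Short: √(841 · 1000) = √841000 ≈ 917.1 mm.
Long: √(1189 · 1414) = √1681246 ≈ 1296.6 mm.

917 × 1297 mm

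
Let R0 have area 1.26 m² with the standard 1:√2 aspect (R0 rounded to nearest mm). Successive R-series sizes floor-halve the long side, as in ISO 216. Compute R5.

166 × 236 mm

Let R0's short side be w mm. w · w√2 = 1.26 m² = 1,260,000 mm², so w ≈ 943.9 mm and w√2 ≈ 1334.9 mm → R0 = 944 × 1335 mm.
R1: ⌊1335/2⌋ × 944 = 667 × 944 mm
R2: ⌊944/2⌋ × 667 = 472 × 667 mm
R3: ⌊667/2⌋ × 472 = 333 × 472 mm
R4: ⌊472/2⌋ × 333 = 236 × 333 mm
R5: ⌊333/2⌋ × 236 = 166 × 236 mm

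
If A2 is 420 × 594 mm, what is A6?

105 × 148 mm

A3: ⌊594/2⌋ × 420 = 297 × 420 mm
A4: ⌊420/2⌋ × 297 = 210 × 297 mm
A5: ⌊297/2⌋ × 210 = 148 × 210 mm
A6: ⌊210/2⌋ × 148 = 105 × 148 mm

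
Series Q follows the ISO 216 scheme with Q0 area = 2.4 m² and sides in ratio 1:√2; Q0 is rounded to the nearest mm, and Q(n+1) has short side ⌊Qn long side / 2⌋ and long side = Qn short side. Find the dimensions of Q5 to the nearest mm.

Let Q0's short side be w mm. w · w√2 = 2.4 m² = 2,400,000 mm², so w ≈ 1302.7 mm and w√2 ≈ 1842.3 mm → Q0 = 1303 × 1842 mm.
Q1: ⌊1842/2⌋ × 1303 = 921 × 1303 mm
Q2: ⌊1303/2⌋ × 921 = 651 × 921 mm
Q3: ⌊921/2⌋ × 651 = 460 × 651 mm
Q4: ⌊651/2⌋ × 460 = 325 × 460 mm
Q5: ⌊460/2⌋ × 325 = 230 × 325 mm

230 × 325 mm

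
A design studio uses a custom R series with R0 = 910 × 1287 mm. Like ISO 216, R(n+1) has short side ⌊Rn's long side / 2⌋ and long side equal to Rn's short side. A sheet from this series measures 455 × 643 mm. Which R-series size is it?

R2

R0: 910 × 1287 mm
R1: 643 × 910 mm
R2: 455 × 643 mm
R3: 321 × 455 mm
→ matches R2.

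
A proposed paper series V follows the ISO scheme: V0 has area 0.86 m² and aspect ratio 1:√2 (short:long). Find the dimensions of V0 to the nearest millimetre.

780 × 1103 mm

Let the short side be w mm. Then w · w√2 = 0.86 m² = 860,000 mm².
w² = 860,000/√2, so w ≈ 779.8 mm; long side = w√2 ≈ 1102.8 mm.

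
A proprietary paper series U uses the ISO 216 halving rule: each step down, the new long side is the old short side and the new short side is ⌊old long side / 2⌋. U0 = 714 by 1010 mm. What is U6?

U1: ⌊1010/2⌋ × 714 = 505 × 714 mm
U2: ⌊714/2⌋ × 505 = 357 × 505 mm
U3: ⌊505/2⌋ × 357 = 252 × 357 mm
U4: ⌊357/2⌋ × 252 = 178 × 252 mm
U5: ⌊252/2⌋ × 178 = 126 × 178 mm
U6: ⌊178/2⌋ × 126 = 89 × 126 mm

89 × 126 mm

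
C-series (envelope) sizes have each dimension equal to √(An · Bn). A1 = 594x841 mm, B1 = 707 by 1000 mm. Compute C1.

Short side: √(594 · 707) = √419958 ≈ 648.0 → 648 mm
Long side: √(841 · 1000) = √841000 ≈ 917.1 → 917 mm

648 × 917 mm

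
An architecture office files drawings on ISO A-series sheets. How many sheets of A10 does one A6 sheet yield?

Each ISO step halves the sheet: 1 × A6 → 2 × A7 → 4 × A8 → 8 × A9 → …
From A6 to A10 is 4 halving steps: 2^4 = 16.

16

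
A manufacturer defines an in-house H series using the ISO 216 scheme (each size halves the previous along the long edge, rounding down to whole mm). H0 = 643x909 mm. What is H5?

113 × 160 mm

H1: ⌊909/2⌋ × 643 = 454 × 643 mm
H2: ⌊643/2⌋ × 454 = 321 × 454 mm
H3: ⌊454/2⌋ × 321 = 227 × 321 mm
H4: ⌊321/2⌋ × 227 = 160 × 227 mm
H5: ⌊227/2⌋ × 160 = 113 × 160 mm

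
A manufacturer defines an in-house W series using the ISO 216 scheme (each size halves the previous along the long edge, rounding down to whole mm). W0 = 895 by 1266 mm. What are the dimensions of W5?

158 × 223 mm

W1: ⌊1266/2⌋ × 895 = 633 × 895 mm
W2: ⌊895/2⌋ × 633 = 447 × 633 mm
W3: ⌊633/2⌋ × 447 = 316 × 447 mm
W4: ⌊447/2⌋ × 316 = 223 × 316 mm
W5: ⌊316/2⌋ × 223 = 158 × 223 mm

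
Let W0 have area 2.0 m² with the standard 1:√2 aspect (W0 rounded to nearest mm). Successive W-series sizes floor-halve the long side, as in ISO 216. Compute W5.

210 × 297 mm

Let W0's short side be w mm. w · w√2 = 2.0 m² = 2,000,000 mm², so w ≈ 1189.2 mm and w√2 ≈ 1681.8 mm → W0 = 1189 × 1682 mm.
W1: ⌊1682/2⌋ × 1189 = 841 × 1189 mm
W2: ⌊1189/2⌋ × 841 = 594 × 841 mm
W3: ⌊841/2⌋ × 594 = 420 × 594 mm
W4: ⌊594/2⌋ × 420 = 297 × 420 mm
W5: ⌊420/2⌋ × 297 = 210 × 297 mm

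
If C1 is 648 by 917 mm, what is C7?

81 × 114 mm

C2: ⌊917/2⌋ × 648 = 458 × 648 mm
C3: ⌊648/2⌋ × 458 = 324 × 458 mm
C4: ⌊458/2⌋ × 324 = 229 × 324 mm
C5: ⌊324/2⌋ × 229 = 162 × 229 mm
C6: ⌊229/2⌋ × 162 = 114 × 162 mm
C7: ⌊162/2⌋ × 114 = 81 × 114 mm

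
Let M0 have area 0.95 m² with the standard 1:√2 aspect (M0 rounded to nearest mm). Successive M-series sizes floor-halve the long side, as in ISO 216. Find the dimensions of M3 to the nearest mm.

289 × 410 mm

Let M0's short side be w mm. w · w√2 = 0.95 m² = 950,000 mm², so w ≈ 819.6 mm and w√2 ≈ 1159.1 mm → M0 = 820 × 1159 mm.
M1: ⌊1159/2⌋ × 820 = 579 × 820 mm
M2: ⌊820/2⌋ × 579 = 410 × 579 mm
M3: ⌊579/2⌋ × 410 = 289 × 410 mm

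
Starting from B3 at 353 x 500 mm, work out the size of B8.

62 × 88 mm

B4: ⌊500/2⌋ × 353 = 250 × 353 mm
B5: ⌊353/2⌋ × 250 = 176 × 250 mm
B6: ⌊250/2⌋ × 176 = 125 × 176 mm
B7: ⌊176/2⌋ × 125 = 88 × 125 mm
B8: ⌊125/2⌋ × 88 = 62 × 88 mm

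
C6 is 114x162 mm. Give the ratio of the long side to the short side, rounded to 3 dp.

162 / 114 = 1.421
ISO 216 targets √2 ≈ 1.414; the +0.007 deviation is from mm rounding.

1.421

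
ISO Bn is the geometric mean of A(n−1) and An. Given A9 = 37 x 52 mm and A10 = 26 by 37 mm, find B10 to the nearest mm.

Short side: √(37 · 26) = √962 ≈ 31.0 → 31 mm
Long side: √(52 · 37) = √1924 ≈ 43.9 → 44 mm

31 × 44 mm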